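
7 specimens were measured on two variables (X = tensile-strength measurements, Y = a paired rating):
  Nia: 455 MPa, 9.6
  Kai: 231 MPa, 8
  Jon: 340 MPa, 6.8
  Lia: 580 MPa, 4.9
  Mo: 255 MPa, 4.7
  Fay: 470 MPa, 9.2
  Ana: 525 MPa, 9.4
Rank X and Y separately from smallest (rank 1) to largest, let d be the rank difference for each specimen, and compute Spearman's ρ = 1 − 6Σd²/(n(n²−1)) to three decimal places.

Ranks of variable 1: 4, 1, 3, 7, 2, 5, 6
Ranks of variable 2: 7, 4, 3, 2, 1, 5, 6
d = r₁ − r₂: -3, -3, 0, 5, 1, 0, 0
d²: 9, 9, 0, 25, 1, 0, 0; Σd² = 44
ρ = 1 − 6·44/(7·48) = 1 − 264/336 = 0.214

0.214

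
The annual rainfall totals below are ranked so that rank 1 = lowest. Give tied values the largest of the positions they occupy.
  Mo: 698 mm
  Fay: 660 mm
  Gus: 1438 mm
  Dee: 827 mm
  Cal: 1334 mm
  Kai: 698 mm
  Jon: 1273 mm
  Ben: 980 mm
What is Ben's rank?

5

Sorted (ascending): 660, 698, 698, 827, 980, 1273, 1334, 1438
The 2 values of 698 occupy positions 2–3 → each gets rank 3.
Ben has value 980 mm → rank 5.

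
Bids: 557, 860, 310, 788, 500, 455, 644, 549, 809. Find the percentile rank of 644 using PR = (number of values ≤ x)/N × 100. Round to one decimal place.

66.7

N = 9.
Strictly below 644: 5. Equal to 644: 1.
PR = 6/9 × 100 = 66.7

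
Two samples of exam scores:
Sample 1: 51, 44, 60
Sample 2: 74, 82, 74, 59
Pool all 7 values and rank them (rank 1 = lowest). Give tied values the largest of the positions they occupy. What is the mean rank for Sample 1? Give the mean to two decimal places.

2.33

Sorted (ascending): 44, 51, 59, 60, 74, 74, 82
The 2 values of 74 occupy positions 5–6 → each gets rank 6.
Sample 1 values → pooled ranks: 51→2, 44→1, 60→4
Mean rank = (2 + 1 + 4) / 3 = 2.33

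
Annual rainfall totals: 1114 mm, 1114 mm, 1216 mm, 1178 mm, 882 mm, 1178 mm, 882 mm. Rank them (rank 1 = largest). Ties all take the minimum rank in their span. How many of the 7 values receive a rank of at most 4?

5

Sorted (descending): 1216, 1178, 1178, 1114, 1114, 882, 882
The 2 values of 1178 occupy positions 2–3 → each gets rank 2.
The 2 values of 1114 occupy positions 4–5 → each gets rank 4.
The 2 values of 882 occupy positions 6–7 → each gets rank 6.
Ranks ≤ 4: {1, 2, 2, 4, 4} → 5 values.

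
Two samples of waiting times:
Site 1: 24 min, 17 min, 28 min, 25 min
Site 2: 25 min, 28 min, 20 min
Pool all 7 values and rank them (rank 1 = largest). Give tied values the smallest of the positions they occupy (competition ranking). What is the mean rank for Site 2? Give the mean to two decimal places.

3.33

Sorted (descending): 28, 28, 25, 25, 24, 20, 17
The 2 values of 28 occupy positions 1–2 → each gets rank 1.
The 2 values of 25 occupy positions 3–4 → each gets rank 3.
Site 2 values → pooled ranks: 25→3, 28→1, 20→6
Mean rank = (3 + 1 + 6) / 3 = 3.33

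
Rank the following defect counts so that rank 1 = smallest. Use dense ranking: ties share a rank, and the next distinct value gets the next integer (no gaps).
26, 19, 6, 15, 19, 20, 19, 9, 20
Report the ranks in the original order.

6, 4, 1, 3, 4, 5, 4, 2, 5

Sorted (ascending): 6, 9, 15, 19, 19, 19, 20, 20, 26
The 3 values of 19 share dense rank 4.
The 2 values of 20 share dense rank 5.
Remaining distinct values take the next consecutive integers.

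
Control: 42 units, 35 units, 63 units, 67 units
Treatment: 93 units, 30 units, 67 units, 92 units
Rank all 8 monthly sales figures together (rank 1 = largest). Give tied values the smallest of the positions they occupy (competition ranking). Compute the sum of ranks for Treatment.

14

Sorted (descending): 93, 92, 67, 67, 63, 42, 35, 30
The 2 values of 67 occupy positions 3–4 → each gets rank 3.
Treatment values → pooled ranks: 93→1, 30→8, 67→3, 92→2
Rank sum = 1 + 8 + 3 + 2 = 14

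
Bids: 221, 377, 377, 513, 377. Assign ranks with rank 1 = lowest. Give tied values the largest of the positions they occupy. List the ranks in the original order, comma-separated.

1, 4, 4, 5, 4

Sorted (ascending): 221, 377, 377, 377, 513
The 3 values of 377 occupy positions 2–4 → each gets rank 4.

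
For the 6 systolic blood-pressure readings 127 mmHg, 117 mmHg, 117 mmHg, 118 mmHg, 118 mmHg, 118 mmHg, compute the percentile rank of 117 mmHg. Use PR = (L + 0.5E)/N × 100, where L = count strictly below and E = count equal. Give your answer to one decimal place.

16.7

N = 6.
Strictly below 117: 0. Equal to 117: 2.
PR = (0 + 0.5·2)/6 × 100 = 16.7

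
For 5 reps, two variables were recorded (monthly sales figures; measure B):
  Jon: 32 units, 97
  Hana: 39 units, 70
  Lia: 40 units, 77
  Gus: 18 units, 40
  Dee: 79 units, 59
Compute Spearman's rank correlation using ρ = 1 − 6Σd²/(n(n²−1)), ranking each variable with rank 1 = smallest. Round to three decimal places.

Ranks of variable 1: 2, 3, 4, 1, 5
Ranks of variable 2: 5, 3, 4, 1, 2
d = r₁ − r₂: -3, 0, 0, 0, 3
d²: 9, 0, 0, 0, 9; Σd² = 18
ρ = 1 − 6·18/(5·24) = 1 − 108/120 = 0.100

0.100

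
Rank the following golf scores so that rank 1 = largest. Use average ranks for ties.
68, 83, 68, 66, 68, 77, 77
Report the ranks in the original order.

Sorted (descending): 83, 77, 77, 68, 68, 68, 66
The 2 values of 77 occupy positions 2–3 → average rank (2+3)/2 = 2.5.
The 3 values of 68 occupy positions 4–6 → average rank 5.

5, 1, 5, 7, 5, 2.5, 2.5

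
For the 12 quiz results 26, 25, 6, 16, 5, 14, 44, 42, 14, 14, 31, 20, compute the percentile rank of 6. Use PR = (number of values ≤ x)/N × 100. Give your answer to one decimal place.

16.7

N = 12.
Strictly below 6: 1. Equal to 6: 1.
PR = 2/12 × 100 = 16.7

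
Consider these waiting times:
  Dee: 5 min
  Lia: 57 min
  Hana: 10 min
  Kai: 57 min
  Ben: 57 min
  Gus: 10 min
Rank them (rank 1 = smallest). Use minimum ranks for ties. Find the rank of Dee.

Sorted (ascending): 5, 10, 10, 57, 57, 57
The 2 values of 10 occupy positions 2–3 → each gets rank 2.
The 3 values of 57 occupy positions 4–6 → each gets rank 4.
Dee has value 5 min → rank 1.

1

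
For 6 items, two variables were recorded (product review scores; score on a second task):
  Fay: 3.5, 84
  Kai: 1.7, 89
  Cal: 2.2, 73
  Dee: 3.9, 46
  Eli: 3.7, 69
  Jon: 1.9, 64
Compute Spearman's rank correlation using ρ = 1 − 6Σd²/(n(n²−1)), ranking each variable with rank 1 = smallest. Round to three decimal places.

Ranks of variable 1: 4, 1, 3, 6, 5, 2
Ranks of variable 2: 5, 6, 4, 1, 3, 2
d = r₁ − r₂: -1, -5, -1, 5, 2, 0
d²: 1, 25, 1, 25, 4, 0; Σd² = 56
ρ = 1 − 6·56/(6·35) = 1 − 336/210 = -0.600

-0.600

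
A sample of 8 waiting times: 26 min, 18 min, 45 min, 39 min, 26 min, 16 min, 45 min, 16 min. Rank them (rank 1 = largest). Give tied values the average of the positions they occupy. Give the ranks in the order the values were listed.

4.5, 6, 1.5, 3, 4.5, 7.5, 1.5, 7.5

Sorted (descending): 45, 45, 39, 26, 26, 18, 16, 16
The 2 values of 45 occupy positions 1–2 → average rank (1+2)/2 = 1.5.
The 2 values of 26 occupy positions 4–5 → average rank (4+5)/2 = 4.5.
The 2 values of 16 occupy positions 7–8 → average rank (7+8)/2 = 7.5.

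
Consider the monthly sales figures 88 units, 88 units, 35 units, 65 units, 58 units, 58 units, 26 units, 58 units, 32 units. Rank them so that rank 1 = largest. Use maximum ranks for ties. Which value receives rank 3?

65

Sorted (descending): 88, 88, 65, 58, 58, 58, 35, 32, 26
The 2 values of 88 occupy positions 1–2 → each gets rank 2.
The 3 values of 58 occupy positions 4–6 → each gets rank 6.
Rank 3 → value 65.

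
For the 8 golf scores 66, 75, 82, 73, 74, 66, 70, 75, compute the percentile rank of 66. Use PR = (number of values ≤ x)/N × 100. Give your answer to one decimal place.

N = 8.
Strictly below 66: 0. Equal to 66: 2.
PR = 2/8 × 100 = 25.0

25.0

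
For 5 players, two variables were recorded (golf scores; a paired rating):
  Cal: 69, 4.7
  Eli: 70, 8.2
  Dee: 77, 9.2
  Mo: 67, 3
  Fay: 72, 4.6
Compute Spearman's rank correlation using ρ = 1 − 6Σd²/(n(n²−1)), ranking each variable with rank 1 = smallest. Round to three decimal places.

0.700

Ranks of variable 1: 2, 3, 5, 1, 4
Ranks of variable 2: 3, 4, 5, 1, 2
d = r₁ − r₂: -1, -1, 0, 0, 2
d²: 1, 1, 0, 0, 4; Σd² = 6
ρ = 1 − 6·6/(5·24) = 1 − 36/120 = 0.700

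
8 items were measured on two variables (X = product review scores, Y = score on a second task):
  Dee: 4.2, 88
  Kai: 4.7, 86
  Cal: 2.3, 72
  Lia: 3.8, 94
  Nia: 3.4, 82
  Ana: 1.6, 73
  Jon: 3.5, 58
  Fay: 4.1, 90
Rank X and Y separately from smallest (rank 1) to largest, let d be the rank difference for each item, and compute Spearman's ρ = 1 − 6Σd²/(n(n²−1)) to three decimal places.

Ranks of variable 1: 7, 8, 2, 5, 3, 1, 4, 6
Ranks of variable 2: 6, 5, 2, 8, 4, 3, 1, 7
d = r₁ − r₂: 1, 3, 0, -3, -1, -2, 3, -1
d²: 1, 9, 0, 9, 1, 4, 9, 1; Σd² = 34
ρ = 1 − 6·34/(8·63) = 1 − 204/504 = 0.595

0.595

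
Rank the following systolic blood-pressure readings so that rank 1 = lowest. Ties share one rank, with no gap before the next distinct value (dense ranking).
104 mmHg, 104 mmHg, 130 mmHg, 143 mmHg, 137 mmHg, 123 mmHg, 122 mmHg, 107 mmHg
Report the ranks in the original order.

1, 1, 5, 7, 6, 4, 3, 2

Sorted (ascending): 104, 104, 107, 122, 123, 130, 137, 143
The 2 values of 104 share dense rank 1.
Remaining distinct values take the next consecutive integers.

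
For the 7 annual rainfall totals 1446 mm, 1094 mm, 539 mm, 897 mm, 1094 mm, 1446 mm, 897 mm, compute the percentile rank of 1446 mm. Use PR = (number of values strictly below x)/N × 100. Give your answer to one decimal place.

N = 7.
Strictly below 1446: 5. Equal to 1446: 2.
PR = 5/7 × 100 = 71.4

71.4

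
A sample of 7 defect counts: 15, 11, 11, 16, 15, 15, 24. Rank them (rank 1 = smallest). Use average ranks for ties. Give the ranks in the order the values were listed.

4, 1.5, 1.5, 6, 4, 4, 7

Sorted (ascending): 11, 11, 15, 15, 15, 16, 24
The 2 values of 11 occupy positions 1–2 → average rank (1+2)/2 = 1.5.
The 3 values of 15 occupy positions 3–5 → average rank 4.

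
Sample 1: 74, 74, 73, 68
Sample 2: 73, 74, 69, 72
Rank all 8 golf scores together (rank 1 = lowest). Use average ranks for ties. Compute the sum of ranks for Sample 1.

Sorted (ascending): 68, 69, 72, 73, 73, 74, 74, 74
The 2 values of 73 occupy positions 4–5 → average rank (4+5)/2 = 4.5.
The 3 values of 74 occupy positions 6–8 → average rank 7.
Sample 1 values → pooled ranks: 74→7, 74→7, 73→4.5, 68→1
Rank sum = 7 + 7 + 4.5 + 1 = 19.5

19.5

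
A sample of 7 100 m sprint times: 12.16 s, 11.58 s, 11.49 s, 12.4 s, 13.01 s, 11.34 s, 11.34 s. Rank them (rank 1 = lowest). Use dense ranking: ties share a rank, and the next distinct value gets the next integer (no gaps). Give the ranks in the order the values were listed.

4, 3, 2, 5, 6, 1, 1

Sorted (ascending): 11.34, 11.34, 11.49, 11.58, 12.16, 12.4, 13.01
The 2 values of 11.34 share dense rank 1.
Remaining distinct values take the next consecutive integers.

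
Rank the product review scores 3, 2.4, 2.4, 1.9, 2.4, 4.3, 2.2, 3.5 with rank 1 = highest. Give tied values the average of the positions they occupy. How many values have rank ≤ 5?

Sorted (descending): 4.3, 3.5, 3, 2.4, 2.4, 2.4, 2.2, 1.9
The 3 values of 2.4 occupy positions 4–6 → average rank 5.
Ranks ≤ 5: {1, 2, 3, 5, 5, 5} → 6 values.

6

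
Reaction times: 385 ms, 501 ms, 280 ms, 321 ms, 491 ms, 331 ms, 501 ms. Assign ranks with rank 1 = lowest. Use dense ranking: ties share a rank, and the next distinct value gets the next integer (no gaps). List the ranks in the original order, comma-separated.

Sorted (ascending): 280, 321, 331, 385, 491, 501, 501
The 2 values of 501 share dense rank 6.
Remaining distinct values take the next consecutive integers.

4, 6, 1, 2, 5, 3, 6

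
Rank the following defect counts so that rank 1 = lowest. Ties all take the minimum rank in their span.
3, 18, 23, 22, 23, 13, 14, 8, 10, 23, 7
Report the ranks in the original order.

1, 7, 9, 8, 9, 5, 6, 3, 4, 9, 2

Sorted (ascending): 3, 7, 8, 10, 13, 14, 18, 22, 23, 23, 23
The 3 values of 23 occupy positions 9–11 → each gets rank 9.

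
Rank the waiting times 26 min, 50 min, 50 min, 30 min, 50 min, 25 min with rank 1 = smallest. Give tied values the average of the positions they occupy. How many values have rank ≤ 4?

Sorted (ascending): 25, 26, 30, 50, 50, 50
The 3 values of 50 occupy positions 4–6 → average rank 5.
Ranks ≤ 4: {1, 2, 3} → 3 values.

3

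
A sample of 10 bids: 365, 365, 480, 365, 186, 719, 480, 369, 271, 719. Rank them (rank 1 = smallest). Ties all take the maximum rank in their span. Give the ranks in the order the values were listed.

Sorted (ascending): 186, 271, 365, 365, 365, 369, 480, 480, 719, 719
The 3 values of 365 occupy positions 3–5 → each gets rank 5.
The 2 values of 480 occupy positions 7–8 → each gets rank 8.
The 2 values of 719 occupy positions 9–10 → each gets rank 10.

5, 5, 8, 5, 1, 10, 8, 6, 2, 10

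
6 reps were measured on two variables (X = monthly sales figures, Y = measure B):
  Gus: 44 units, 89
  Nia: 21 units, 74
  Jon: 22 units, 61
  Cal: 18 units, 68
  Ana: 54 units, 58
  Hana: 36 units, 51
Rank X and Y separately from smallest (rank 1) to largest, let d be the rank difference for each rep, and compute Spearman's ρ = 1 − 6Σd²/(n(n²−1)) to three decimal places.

-0.257

Ranks of variable 1: 5, 2, 3, 1, 6, 4
Ranks of variable 2: 6, 5, 3, 4, 2, 1
d = r₁ − r₂: -1, -3, 0, -3, 4, 3
d²: 1, 9, 0, 9, 16, 9; Σd² = 44
ρ = 1 − 6·44/(6·35) = 1 − 264/210 = -0.257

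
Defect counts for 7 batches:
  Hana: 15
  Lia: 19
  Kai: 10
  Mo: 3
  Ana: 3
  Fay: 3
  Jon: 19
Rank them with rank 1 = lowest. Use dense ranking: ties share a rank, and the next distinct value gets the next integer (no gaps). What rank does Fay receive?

Sorted (ascending): 3, 3, 3, 10, 15, 19, 19
The 3 values of 3 share dense rank 1.
The 2 values of 19 share dense rank 4.
Remaining distinct values take the next consecutive integers.
Fay has value 3 → rank 1.

1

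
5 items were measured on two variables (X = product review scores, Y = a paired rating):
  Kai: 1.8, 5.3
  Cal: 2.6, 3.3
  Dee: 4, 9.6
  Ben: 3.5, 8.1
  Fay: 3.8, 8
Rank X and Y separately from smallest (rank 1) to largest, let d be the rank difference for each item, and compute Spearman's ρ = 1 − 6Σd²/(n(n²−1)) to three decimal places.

Ranks of variable 1: 1, 2, 5, 3, 4
Ranks of variable 2: 2, 1, 5, 4, 3
d = r₁ − r₂: -1, 1, 0, -1, 1
d²: 1, 1, 0, 1, 1; Σd² = 4
ρ = 1 − 6·4/(5·24) = 1 − 24/120 = 0.800

0.800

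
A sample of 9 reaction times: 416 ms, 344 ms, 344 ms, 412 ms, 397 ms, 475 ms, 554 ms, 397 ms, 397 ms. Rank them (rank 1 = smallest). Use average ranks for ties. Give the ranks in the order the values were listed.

Sorted (ascending): 344, 344, 397, 397, 397, 412, 416, 475, 554
The 2 values of 344 occupy positions 1–2 → average rank (1+2)/2 = 1.5.
The 3 values of 397 occupy positions 3–5 → average rank 4.

7, 1.5, 1.5, 6, 4, 8, 9, 4, 4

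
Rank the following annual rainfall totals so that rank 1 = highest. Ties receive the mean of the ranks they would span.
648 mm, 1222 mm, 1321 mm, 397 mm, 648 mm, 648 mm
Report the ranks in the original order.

4, 2, 1, 6, 4, 4

Sorted (descending): 1321, 1222, 648, 648, 648, 397
The 3 values of 648 occupy positions 3–5 → average rank 4.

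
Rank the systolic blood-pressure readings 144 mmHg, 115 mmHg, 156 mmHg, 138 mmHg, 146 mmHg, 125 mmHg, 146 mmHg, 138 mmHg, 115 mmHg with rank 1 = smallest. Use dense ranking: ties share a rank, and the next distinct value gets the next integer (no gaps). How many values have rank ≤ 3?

5

Sorted (ascending): 115, 115, 125, 138, 138, 144, 146, 146, 156
The 2 values of 115 share dense rank 1.
The 2 values of 138 share dense rank 3.
The 2 values of 146 share dense rank 5.
Remaining distinct values take the next consecutive integers.
Ranks ≤ 3: {1, 1, 2, 3, 3} → 5 values.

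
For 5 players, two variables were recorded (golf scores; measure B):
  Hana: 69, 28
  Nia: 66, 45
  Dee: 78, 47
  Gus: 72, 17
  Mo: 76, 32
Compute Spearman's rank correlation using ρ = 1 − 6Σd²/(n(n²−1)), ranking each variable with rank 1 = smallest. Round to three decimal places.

0.300

Ranks of variable 1: 2, 1, 5, 3, 4
Ranks of variable 2: 2, 4, 5, 1, 3
d = r₁ − r₂: 0, -3, 0, 2, 1
d²: 0, 9, 0, 4, 1; Σd² = 14
ρ = 1 − 6·14/(5·24) = 1 − 84/120 = 0.300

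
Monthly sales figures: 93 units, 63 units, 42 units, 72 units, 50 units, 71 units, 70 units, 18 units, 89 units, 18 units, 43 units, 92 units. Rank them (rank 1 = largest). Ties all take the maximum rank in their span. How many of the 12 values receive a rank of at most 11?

10

Sorted (descending): 93, 92, 89, 72, 71, 70, 63, 50, 43, 42, 18, 18
The 2 values of 18 occupy positions 11–12 → each gets rank 12.
Ranks ≤ 11: {1, 2, 3, 4, 5, 6, 7, 8, 9, 10} → 10 values.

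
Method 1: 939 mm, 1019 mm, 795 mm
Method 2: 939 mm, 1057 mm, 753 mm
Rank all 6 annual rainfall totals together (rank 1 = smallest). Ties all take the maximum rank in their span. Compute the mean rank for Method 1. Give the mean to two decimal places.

3.67

Sorted (ascending): 753, 795, 939, 939, 1019, 1057
The 2 values of 939 occupy positions 3–4 → each gets rank 4.
Method 1 values → pooled ranks: 939→4, 1019→5, 795→2
Mean rank = (4 + 5 + 2) / 3 = 3.67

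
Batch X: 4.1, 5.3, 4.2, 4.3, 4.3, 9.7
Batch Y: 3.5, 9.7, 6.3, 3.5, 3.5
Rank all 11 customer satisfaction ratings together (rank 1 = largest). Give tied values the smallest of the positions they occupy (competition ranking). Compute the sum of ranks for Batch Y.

31

Sorted (descending): 9.7, 9.7, 6.3, 5.3, 4.3, 4.3, 4.2, 4.1, 3.5, 3.5, 3.5
The 2 values of 9.7 occupy positions 1–2 → each gets rank 1.
The 2 values of 4.3 occupy positions 5–6 → each gets rank 5.
The 3 values of 3.5 occupy positions 9–11 → each gets rank 9.
Batch Y values → pooled ranks: 3.5→9, 9.7→1, 6.3→3, 3.5→9, 3.5→9
Rank sum = 9 + 1 + 3 + 9 + 9 = 31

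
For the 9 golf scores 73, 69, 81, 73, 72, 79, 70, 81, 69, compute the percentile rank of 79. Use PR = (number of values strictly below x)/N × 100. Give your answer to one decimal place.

N = 9.
Strictly below 79: 6. Equal to 79: 1.
PR = 6/9 × 100 = 66.7

66.7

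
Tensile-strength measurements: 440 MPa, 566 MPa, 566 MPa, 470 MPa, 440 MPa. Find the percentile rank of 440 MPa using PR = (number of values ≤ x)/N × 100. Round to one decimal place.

40.0

N = 5.
Strictly below 440: 0. Equal to 440: 2.
PR = 2/5 × 100 = 40.0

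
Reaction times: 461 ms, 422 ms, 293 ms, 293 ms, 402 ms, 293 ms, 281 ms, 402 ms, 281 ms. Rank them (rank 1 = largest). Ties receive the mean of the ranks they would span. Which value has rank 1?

461

Sorted (descending): 461, 422, 402, 402, 293, 293, 293, 281, 281
The 2 values of 402 occupy positions 3–4 → average rank (3+4)/2 = 3.5.
The 3 values of 293 occupy positions 5–7 → average rank 6.
The 2 values of 281 occupy positions 8–9 → average rank (8+9)/2 = 8.5.
Rank 1 → value 461.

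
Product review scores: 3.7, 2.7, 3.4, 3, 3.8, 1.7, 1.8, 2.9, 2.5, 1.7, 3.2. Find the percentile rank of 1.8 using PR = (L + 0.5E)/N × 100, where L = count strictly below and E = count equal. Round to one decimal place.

N = 11.
Strictly below 1.8: 2. Equal to 1.8: 1.
PR = (2 + 0.5·1)/11 × 100 = 22.7

22.7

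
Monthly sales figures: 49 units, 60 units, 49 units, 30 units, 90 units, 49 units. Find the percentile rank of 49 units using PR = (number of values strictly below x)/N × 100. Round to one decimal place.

16.7

N = 6.
Strictly below 49: 1. Equal to 49: 3.
PR = 1/6 × 100 = 16.7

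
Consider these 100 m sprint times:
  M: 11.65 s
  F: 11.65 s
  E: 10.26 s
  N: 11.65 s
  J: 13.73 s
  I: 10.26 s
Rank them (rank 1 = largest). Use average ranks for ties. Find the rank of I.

Sorted (descending): 13.73, 11.65, 11.65, 11.65, 10.26, 10.26
The 3 values of 11.65 occupy positions 2–4 → average rank 3.
The 2 values of 10.26 occupy positions 5–6 → average rank (5+6)/2 = 5.5.
I has value 10.26 s → rank 5.5.

5.5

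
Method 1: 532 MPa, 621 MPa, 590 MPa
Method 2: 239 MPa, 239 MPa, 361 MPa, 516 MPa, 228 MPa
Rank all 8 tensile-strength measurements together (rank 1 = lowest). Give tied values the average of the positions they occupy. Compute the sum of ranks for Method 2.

Sorted (ascending): 228, 239, 239, 361, 516, 532, 590, 621
The 2 values of 239 occupy positions 2–3 → average rank (2+3)/2 = 2.5.
Method 2 values → pooled ranks: 239→2.5, 239→2.5, 361→4, 516→5, 228→1
Rank sum = 2.5 + 2.5 + 4 + 5 + 1 = 15

15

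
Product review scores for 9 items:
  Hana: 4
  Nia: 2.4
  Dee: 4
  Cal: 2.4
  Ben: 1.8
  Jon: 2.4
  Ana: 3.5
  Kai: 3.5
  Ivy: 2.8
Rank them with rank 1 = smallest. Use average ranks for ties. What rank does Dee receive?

Sorted (ascending): 1.8, 2.4, 2.4, 2.4, 2.8, 3.5, 3.5, 4, 4
The 3 values of 2.4 occupy positions 2–4 → average rank 3.
The 2 values of 3.5 occupy positions 6–7 → average rank (6+7)/2 = 6.5.
The 2 values of 4 occupy positions 8–9 → average rank (8+9)/2 = 8.5.
Dee has value 4 → rank 8.5.

8.5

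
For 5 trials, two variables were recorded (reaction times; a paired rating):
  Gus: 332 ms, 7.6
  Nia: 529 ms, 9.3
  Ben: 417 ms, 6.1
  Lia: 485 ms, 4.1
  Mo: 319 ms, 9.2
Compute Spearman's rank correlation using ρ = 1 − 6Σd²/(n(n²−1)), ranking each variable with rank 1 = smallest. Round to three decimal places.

0.000

Ranks of variable 1: 2, 5, 3, 4, 1
Ranks of variable 2: 3, 5, 2, 1, 4
d = r₁ − r₂: -1, 0, 1, 3, -3
d²: 1, 0, 1, 9, 9; Σd² = 20
ρ = 1 − 6·20/(5·24) = 1 − 120/120 = 0.000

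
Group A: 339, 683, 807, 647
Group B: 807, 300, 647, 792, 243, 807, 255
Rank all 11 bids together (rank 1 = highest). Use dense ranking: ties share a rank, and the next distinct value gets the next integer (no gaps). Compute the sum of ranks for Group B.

Sorted (descending): 807, 807, 807, 792, 683, 647, 647, 339, 300, 255, 243
The 3 values of 807 share dense rank 1.
The 2 values of 647 share dense rank 4.
Remaining distinct values take the next consecutive integers.
Group B values → pooled ranks: 807→1, 300→6, 647→4, 792→2, 243→8, 807→1, 255→7
Rank sum = 1 + 6 + 4 + 2 + 8 + 1 + 7 = 29

29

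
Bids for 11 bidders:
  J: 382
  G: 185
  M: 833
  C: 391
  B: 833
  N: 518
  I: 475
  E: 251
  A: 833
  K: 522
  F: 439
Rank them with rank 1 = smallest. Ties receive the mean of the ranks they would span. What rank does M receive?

Sorted (ascending): 185, 251, 382, 391, 439, 475, 518, 522, 833, 833, 833
The 3 values of 833 occupy positions 9–11 → average rank 10.
M has value 833 → rank 10.

10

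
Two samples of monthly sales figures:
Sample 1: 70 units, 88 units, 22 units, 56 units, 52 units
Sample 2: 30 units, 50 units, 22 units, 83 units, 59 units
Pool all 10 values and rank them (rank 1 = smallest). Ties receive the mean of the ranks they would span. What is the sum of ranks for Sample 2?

24.5

Sorted (ascending): 22, 22, 30, 50, 52, 56, 59, 70, 83, 88
The 2 values of 22 occupy positions 1–2 → average rank (1+2)/2 = 1.5.
Sample 2 values → pooled ranks: 30→3, 50→4, 22→1.5, 83→9, 59→7
Rank sum = 3 + 4 + 1.5 + 9 + 7 = 24.5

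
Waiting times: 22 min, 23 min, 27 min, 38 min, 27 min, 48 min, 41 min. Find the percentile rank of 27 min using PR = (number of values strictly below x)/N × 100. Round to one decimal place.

N = 7.
Strictly below 27: 2. Equal to 27: 2.
PR = 2/7 × 100 = 28.6

28.6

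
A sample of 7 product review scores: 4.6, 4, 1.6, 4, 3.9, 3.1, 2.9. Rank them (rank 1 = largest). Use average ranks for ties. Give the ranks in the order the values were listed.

Sorted (descending): 4.6, 4, 4, 3.9, 3.1, 2.9, 1.6
The 2 values of 4 occupy positions 2–3 → average rank (2+3)/2 = 2.5.

1, 2.5, 7, 2.5, 4, 5, 6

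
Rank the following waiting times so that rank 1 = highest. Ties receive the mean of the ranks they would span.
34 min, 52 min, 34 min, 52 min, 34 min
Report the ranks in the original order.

Sorted (descending): 52, 52, 34, 34, 34
The 2 values of 52 occupy positions 1–2 → average rank (1+2)/2 = 1.5.
The 3 values of 34 occupy positions 3–5 → average rank 4.

4, 1.5, 4, 1.5, 4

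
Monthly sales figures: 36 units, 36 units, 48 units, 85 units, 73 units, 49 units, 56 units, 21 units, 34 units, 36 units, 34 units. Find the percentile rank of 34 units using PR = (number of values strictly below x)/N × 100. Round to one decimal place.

N = 11.
Strictly below 34: 1. Equal to 34: 2.
PR = 1/11 × 100 = 9.1

9.1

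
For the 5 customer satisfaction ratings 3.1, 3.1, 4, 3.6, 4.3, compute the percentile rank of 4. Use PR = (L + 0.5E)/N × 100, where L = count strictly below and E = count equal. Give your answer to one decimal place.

70.0

N = 5.
Strictly below 4: 3. Equal to 4: 1.
PR = (3 + 0.5·1)/5 × 100 = 70.0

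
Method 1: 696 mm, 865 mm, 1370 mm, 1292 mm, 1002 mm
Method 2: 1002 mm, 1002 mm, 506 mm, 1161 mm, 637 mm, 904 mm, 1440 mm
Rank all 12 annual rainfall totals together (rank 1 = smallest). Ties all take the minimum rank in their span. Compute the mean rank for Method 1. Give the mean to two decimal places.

Sorted (ascending): 506, 637, 696, 865, 904, 1002, 1002, 1002, 1161, 1292, 1370, 1440
The 3 values of 1002 occupy positions 6–8 → each gets rank 6.
Method 1 values → pooled ranks: 696→3, 865→4, 1370→11, 1292→10, 1002→6
Mean rank = (3 + 4 + 11 + 10 + 6) / 5 = 6.80

6.80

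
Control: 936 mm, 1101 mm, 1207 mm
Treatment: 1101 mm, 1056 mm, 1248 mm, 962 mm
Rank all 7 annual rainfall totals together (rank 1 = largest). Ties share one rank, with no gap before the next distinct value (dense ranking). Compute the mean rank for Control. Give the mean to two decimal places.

3.67

Sorted (descending): 1248, 1207, 1101, 1101, 1056, 962, 936
The 2 values of 1101 share dense rank 3.
Remaining distinct values take the next consecutive integers.
Control values → pooled ranks: 936→6, 1101→3, 1207→2
Mean rank = (6 + 3 + 2) / 3 = 3.67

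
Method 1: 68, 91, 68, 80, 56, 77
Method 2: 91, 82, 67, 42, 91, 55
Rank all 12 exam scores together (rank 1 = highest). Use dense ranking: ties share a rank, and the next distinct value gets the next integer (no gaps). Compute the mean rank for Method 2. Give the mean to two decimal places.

Sorted (descending): 91, 91, 91, 82, 80, 77, 68, 68, 67, 56, 55, 42
The 3 values of 91 share dense rank 1.
The 2 values of 68 share dense rank 5.
Remaining distinct values take the next consecutive integers.
Method 2 values → pooled ranks: 91→1, 82→2, 67→6, 42→9, 91→1, 55→8
Mean rank = (1 + 2 + 6 + 9 + 1 + 8) / 6 = 4.50

4.50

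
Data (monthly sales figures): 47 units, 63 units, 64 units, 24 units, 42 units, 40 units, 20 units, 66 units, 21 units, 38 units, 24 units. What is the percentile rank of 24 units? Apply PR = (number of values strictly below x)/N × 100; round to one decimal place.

18.2

N = 11.
Strictly below 24: 2. Equal to 24: 2.
PR = 2/11 × 100 = 18.2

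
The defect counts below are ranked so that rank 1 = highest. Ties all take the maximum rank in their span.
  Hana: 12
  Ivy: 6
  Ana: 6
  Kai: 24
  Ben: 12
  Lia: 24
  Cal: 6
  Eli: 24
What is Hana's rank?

5

Sorted (descending): 24, 24, 24, 12, 12, 6, 6, 6
The 3 values of 24 occupy positions 1–3 → each gets rank 3.
The 2 values of 12 occupy positions 4–5 → each gets rank 5.
The 3 values of 6 occupy positions 6–8 → each gets rank 8.
Hana has value 12 → rank 5.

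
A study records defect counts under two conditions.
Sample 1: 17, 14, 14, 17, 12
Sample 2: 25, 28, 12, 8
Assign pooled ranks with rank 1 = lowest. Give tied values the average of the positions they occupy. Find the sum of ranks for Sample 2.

Sorted (ascending): 8, 12, 12, 14, 14, 17, 17, 25, 28
The 2 values of 12 occupy positions 2–3 → average rank (2+3)/2 = 2.5.
The 2 values of 14 occupy positions 4–5 → average rank (4+5)/2 = 4.5.
The 2 values of 17 occupy positions 6–7 → average rank (6+7)/2 = 6.5.
Sample 2 values → pooled ranks: 25→8, 28→9, 12→2.5, 8→1
Rank sum = 8 + 9 + 2.5 + 1 = 20.5

20.5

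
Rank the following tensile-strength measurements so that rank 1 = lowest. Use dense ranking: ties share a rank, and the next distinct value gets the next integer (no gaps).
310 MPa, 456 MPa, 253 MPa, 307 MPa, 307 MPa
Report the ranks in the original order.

Sorted (ascending): 253, 307, 307, 310, 456
The 2 values of 307 share dense rank 2.
Remaining distinct values take the next consecutive integers.

3, 4, 1, 2, 2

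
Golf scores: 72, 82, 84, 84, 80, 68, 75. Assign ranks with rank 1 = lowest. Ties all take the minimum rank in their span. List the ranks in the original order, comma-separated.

Sorted (ascending): 68, 72, 75, 80, 82, 84, 84
The 2 values of 84 occupy positions 6–7 → each gets rank 6.

2, 5, 6, 6, 4, 1, 3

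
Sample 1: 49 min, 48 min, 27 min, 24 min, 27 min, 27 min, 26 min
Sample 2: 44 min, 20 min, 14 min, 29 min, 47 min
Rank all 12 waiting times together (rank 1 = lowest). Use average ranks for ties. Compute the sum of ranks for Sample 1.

48

Sorted (ascending): 14, 20, 24, 26, 27, 27, 27, 29, 44, 47, 48, 49
The 3 values of 27 occupy positions 5–7 → average rank 6.
Sample 1 values → pooled ranks: 49→12, 48→11, 27→6, 24→3, 27→6, 27→6, 26→4
Rank sum = 12 + 11 + 6 + 3 + 6 + 6 + 4 = 48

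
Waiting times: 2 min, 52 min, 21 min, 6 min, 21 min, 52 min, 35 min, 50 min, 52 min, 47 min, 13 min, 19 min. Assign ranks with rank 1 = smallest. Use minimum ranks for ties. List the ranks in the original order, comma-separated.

1, 10, 5, 2, 5, 10, 7, 9, 10, 8, 3, 4

Sorted (ascending): 2, 6, 13, 19, 21, 21, 35, 47, 50, 52, 52, 52
The 2 values of 21 occupy positions 5–6 → each gets rank 5.
The 3 values of 52 occupy positions 10–12 → each gets rank 10.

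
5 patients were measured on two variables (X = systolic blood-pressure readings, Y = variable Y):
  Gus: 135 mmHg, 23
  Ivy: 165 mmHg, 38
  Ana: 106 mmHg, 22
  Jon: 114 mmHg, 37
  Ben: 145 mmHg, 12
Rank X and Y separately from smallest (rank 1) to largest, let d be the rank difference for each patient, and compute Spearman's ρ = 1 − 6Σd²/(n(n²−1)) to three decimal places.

0.300

Ranks of variable 1: 3, 5, 1, 2, 4
Ranks of variable 2: 3, 5, 2, 4, 1
d = r₁ − r₂: 0, 0, -1, -2, 3
d²: 0, 0, 1, 4, 9; Σd² = 14
ρ = 1 − 6·14/(5·24) = 1 − 84/120 = 0.300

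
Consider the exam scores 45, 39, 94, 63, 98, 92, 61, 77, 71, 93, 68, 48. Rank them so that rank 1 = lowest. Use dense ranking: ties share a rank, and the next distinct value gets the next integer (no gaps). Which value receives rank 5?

63

Sorted (ascending): 39, 45, 48, 61, 63, 68, 71, 77, 92, 93, 94, 98
No ties — each value takes its position as its rank.
Rank 5 → value 63.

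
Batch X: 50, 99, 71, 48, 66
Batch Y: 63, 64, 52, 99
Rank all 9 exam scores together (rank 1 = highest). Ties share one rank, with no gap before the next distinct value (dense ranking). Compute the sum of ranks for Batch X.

Sorted (descending): 99, 99, 71, 66, 64, 63, 52, 50, 48
The 2 values of 99 share dense rank 1.
Remaining distinct values take the next consecutive integers.
Batch X values → pooled ranks: 50→7, 99→1, 71→2, 48→8, 66→3
Rank sum = 7 + 1 + 2 + 8 + 3 = 21

21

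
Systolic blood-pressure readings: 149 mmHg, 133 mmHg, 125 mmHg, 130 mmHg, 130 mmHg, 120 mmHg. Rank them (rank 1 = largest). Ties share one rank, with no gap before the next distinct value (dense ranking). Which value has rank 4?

Sorted (descending): 149, 133, 130, 130, 125, 120
The 2 values of 130 share dense rank 3.
Remaining distinct values take the next consecutive integers.
Rank 4 → value 125.

125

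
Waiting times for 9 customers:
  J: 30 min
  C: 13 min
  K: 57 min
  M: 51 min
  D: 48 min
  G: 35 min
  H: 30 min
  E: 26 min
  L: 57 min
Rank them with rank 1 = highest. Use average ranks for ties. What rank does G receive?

Sorted (descending): 57, 57, 51, 48, 35, 30, 30, 26, 13
The 2 values of 57 occupy positions 1–2 → average rank (1+2)/2 = 1.5.
The 2 values of 30 occupy positions 6–7 → average rank (6+7)/2 = 6.5.
G has value 35 min → rank 5.

5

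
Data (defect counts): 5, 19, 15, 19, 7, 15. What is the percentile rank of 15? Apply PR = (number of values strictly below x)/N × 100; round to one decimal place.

33.3

N = 6.
Strictly below 15: 2. Equal to 15: 2.
PR = 2/6 × 100 = 33.3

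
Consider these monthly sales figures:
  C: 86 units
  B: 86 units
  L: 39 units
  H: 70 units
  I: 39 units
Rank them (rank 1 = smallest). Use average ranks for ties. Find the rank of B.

4.5

Sorted (ascending): 39, 39, 70, 86, 86
The 2 values of 39 occupy positions 1–2 → average rank (1+2)/2 = 1.5.
The 2 values of 86 occupy positions 4–5 → average rank (4+5)/2 = 4.5.
B has value 86 units → rank 4.5.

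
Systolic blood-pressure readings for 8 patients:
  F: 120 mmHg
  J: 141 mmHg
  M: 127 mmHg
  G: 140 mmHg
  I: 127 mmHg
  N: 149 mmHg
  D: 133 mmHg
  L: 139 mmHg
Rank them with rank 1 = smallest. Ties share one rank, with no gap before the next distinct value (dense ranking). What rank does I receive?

Sorted (ascending): 120, 127, 127, 133, 139, 140, 141, 149
The 2 values of 127 share dense rank 2.
Remaining distinct values take the next consecutive integers.
I has value 127 mmHg → rank 2.

2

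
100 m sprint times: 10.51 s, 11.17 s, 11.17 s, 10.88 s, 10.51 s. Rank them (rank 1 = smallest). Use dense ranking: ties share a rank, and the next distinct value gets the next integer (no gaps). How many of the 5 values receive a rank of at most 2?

Sorted (ascending): 10.51, 10.51, 10.88, 11.17, 11.17
The 2 values of 10.51 share dense rank 1.
The 2 values of 11.17 share dense rank 3.
Remaining distinct values take the next consecutive integers.
Ranks ≤ 2: {1, 1, 2} → 3 values.

3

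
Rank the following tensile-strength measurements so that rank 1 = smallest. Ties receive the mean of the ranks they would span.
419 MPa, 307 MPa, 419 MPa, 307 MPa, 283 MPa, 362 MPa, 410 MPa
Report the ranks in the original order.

Sorted (ascending): 283, 307, 307, 362, 410, 419, 419
The 2 values of 307 occupy positions 2–3 → average rank (2+3)/2 = 2.5.
The 2 values of 419 occupy positions 6–7 → average rank (6+7)/2 = 6.5.

6.5, 2.5, 6.5, 2.5, 1, 4, 5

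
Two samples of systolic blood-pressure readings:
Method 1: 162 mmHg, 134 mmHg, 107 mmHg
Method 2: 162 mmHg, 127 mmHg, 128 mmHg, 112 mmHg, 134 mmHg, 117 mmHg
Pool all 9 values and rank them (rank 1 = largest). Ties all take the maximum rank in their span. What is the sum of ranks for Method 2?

Sorted (descending): 162, 162, 134, 134, 128, 127, 117, 112, 107
The 2 values of 162 occupy positions 1–2 → each gets rank 2.
The 2 values of 134 occupy positions 3–4 → each gets rank 4.
Method 2 values → pooled ranks: 162→2, 127→6, 128→5, 112→8, 134→4, 117→7
Rank sum = 2 + 6 + 5 + 8 + 4 + 7 = 32

32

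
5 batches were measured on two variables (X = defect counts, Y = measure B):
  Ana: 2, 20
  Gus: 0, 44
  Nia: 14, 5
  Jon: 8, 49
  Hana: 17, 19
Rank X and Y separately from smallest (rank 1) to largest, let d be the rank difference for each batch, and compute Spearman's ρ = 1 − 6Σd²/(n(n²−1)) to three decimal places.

-0.600

Ranks of variable 1: 2, 1, 4, 3, 5
Ranks of variable 2: 3, 4, 1, 5, 2
d = r₁ − r₂: -1, -3, 3, -2, 3
d²: 1, 9, 9, 4, 9; Σd² = 32
ρ = 1 − 6·32/(5·24) = 1 − 192/120 = -0.600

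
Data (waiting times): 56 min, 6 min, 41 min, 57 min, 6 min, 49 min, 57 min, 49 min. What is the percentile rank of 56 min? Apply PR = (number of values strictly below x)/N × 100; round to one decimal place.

62.5

N = 8.
Strictly below 56: 5. Equal to 56: 1.
PR = 5/8 × 100 = 62.5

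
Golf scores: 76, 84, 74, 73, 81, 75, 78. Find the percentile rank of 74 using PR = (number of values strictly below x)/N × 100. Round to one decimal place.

14.3

N = 7.
Strictly below 74: 1. Equal to 74: 1.
PR = 1/7 × 100 = 14.3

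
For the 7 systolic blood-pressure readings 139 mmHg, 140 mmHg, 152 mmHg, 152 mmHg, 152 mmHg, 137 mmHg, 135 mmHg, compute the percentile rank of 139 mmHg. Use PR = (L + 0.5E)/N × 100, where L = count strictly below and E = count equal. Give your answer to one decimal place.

35.7

N = 7.
Strictly below 139: 2. Equal to 139: 1.
PR = (2 + 0.5·1)/7 × 100 = 35.7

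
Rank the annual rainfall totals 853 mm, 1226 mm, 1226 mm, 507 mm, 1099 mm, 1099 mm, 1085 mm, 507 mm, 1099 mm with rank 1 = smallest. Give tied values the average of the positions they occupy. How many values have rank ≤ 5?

4

Sorted (ascending): 507, 507, 853, 1085, 1099, 1099, 1099, 1226, 1226
The 2 values of 507 occupy positions 1–2 → average rank (1+2)/2 = 1.5.
The 3 values of 1099 occupy positions 5–7 → average rank 6.
The 2 values of 1226 occupy positions 8–9 → average rank (8+9)/2 = 8.5.
Ranks ≤ 5: {1.5, 1.5, 3, 4} → 4 values.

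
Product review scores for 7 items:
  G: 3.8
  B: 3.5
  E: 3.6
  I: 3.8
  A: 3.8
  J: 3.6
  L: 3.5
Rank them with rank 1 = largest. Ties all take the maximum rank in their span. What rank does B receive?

7

Sorted (descending): 3.8, 3.8, 3.8, 3.6, 3.6, 3.5, 3.5
The 3 values of 3.8 occupy positions 1–3 → each gets rank 3.
The 2 values of 3.6 occupy positions 4–5 → each gets rank 5.
The 2 values of 3.5 occupy positions 6–7 → each gets rank 7.
B has value 3.5 → rank 7.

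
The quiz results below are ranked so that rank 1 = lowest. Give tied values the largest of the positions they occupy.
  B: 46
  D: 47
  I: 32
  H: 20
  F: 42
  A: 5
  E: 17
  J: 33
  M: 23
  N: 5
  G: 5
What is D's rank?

11

Sorted (ascending): 5, 5, 5, 17, 20, 23, 32, 33, 42, 46, 47
The 3 values of 5 occupy positions 1–3 → each gets rank 3.
D has value 47 → rank 11.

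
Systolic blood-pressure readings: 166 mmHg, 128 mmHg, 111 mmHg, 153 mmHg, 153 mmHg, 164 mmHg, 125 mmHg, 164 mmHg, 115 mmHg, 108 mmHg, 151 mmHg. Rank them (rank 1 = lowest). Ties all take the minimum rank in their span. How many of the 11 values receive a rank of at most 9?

10

Sorted (ascending): 108, 111, 115, 125, 128, 151, 153, 153, 164, 164, 166
The 2 values of 153 occupy positions 7–8 → each gets rank 7.
The 2 values of 164 occupy positions 9–10 → each gets rank 9.
Ranks ≤ 9: {1, 2, 3, 4, 5, 6, 7, 7, 9, 9} → 10 values.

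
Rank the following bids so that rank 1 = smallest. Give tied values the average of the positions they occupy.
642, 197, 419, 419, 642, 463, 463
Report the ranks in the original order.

Sorted (ascending): 197, 419, 419, 463, 463, 642, 642
The 2 values of 419 occupy positions 2–3 → average rank (2+3)/2 = 2.5.
The 2 values of 463 occupy positions 4–5 → average rank (4+5)/2 = 4.5.
The 2 values of 642 occupy positions 6–7 → average rank (6+7)/2 = 6.5.

6.5, 1, 2.5, 2.5, 6.5, 4.5, 4.5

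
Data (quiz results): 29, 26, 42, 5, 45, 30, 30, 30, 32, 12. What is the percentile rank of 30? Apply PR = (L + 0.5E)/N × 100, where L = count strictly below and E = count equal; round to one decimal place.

N = 10.
Strictly below 30: 4. Equal to 30: 3.
PR = (4 + 0.5·3)/10 × 100 = 55.0

55.0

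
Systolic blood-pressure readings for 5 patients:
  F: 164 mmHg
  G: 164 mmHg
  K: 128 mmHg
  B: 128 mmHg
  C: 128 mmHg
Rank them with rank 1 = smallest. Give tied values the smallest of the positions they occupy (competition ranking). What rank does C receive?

1

Sorted (ascending): 128, 128, 128, 164, 164
The 3 values of 128 occupy positions 1–3 → each gets rank 1.
The 2 values of 164 occupy positions 4–5 → each gets rank 4.
C has value 128 mmHg → rank 1.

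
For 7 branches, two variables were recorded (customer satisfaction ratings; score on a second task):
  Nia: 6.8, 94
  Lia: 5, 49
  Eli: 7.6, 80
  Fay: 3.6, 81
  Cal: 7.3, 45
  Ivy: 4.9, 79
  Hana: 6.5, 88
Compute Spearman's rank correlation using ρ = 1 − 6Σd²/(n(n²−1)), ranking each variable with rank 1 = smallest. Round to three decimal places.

Ranks of variable 1: 5, 3, 7, 1, 6, 2, 4
Ranks of variable 2: 7, 2, 4, 5, 1, 3, 6
d = r₁ − r₂: -2, 1, 3, -4, 5, -1, -2
d²: 4, 1, 9, 16, 25, 1, 4; Σd² = 60
ρ = 1 − 6·60/(7·48) = 1 − 360/336 = -0.071

-0.071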